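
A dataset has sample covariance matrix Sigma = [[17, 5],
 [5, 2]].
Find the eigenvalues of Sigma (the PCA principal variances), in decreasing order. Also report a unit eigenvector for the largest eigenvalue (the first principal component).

Step 1 — characteristic polynomial of 2×2 Sigma:
  det(Sigma - λI) = λ² - trace · λ + det = 0.
  trace = 17 + 2 = 19, det = 17·2 - (5)² = 9.
Step 2 — discriminant:
  Δ = trace² - 4·det = 361 - 36 = 325.
Step 3 — eigenvalues:
  λ = (trace ± √Δ)/2 = (19 ± 18.0278)/2,
  λ_1 = 18.5139,  λ_2 = 0.4861.

Step 4 — unit eigenvector for λ_1: solve (Sigma - λ_1 I)v = 0. First row:
  (17 - 18.5139)·v_x + (5)·v_y = 0, i.e. (-1.5139)·v_x + (5)·v_y = 0,
  so v ∝ (b, λ_1 - a) = (5, 1.5139) = u.
  ||u|| = √((5)² + (1.5139)²) = √(27.2918) ≈ 5.2242,
  v_1 = u/||u|| ≈ (0.9571, 0.2898) (||v_1|| = 1).

λ_1 = 18.5139,  λ_2 = 0.4861;  v_1 ≈ (0.9571, 0.2898)


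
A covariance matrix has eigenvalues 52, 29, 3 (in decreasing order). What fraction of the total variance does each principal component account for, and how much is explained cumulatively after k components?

Step 1 — total variance = trace(Sigma) = Σ λ_i = 52 + 29 + 3 = 84.

Step 2 — fraction explained by component i = λ_i / Σ λ:
  PC1: 52/84 = 0.619
  PC2: 29/84 = 0.3452
  PC3: 3/84 = 0.0357

Step 3 — cumulative fraction after k components = (λ_1 + ... + λ_k) / Σ λ:
  k = 1: 52/84 = 0.619
  k = 2: (52 + 29)/84 = 81/84 = 0.9643
  k = 3: (52 + 29 + 3)/84 = 84/84 = 1

Summary (fraction, with percent):

explained: PC1 0.619 (61.9%), PC2 0.3452 (34.52%), PC3 0.0357 (3.57%);  cumulative: 0.619, 0.9643, 1


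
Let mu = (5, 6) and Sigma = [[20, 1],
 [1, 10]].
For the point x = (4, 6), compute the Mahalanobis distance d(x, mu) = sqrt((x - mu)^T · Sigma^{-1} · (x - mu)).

Step 1 — centre the observation: (x - mu) = (-1, 0).

Step 2 — invert Sigma. det(Sigma) = 20·10 - (1)² = 199.
  Sigma^{-1} = (1/det) · [[d, -b], [-b, a]] = [[0.0503, -0.005],
 [-0.005, 0.1005]].

Step 3 — form the quadratic (x - mu)^T · Sigma^{-1} · (x - mu):
  Sigma^{-1} · (x - mu) = (-0.0503, 0.005).
  (x - mu)^T · [Sigma^{-1} · (x - mu)] = (-1)·(-0.0503) + (0)·(0.005) = 0.0503.

Step 4 — take square root: d = √(0.0503) ≈ 0.2242.

d(x, mu) = √(0.0503) ≈ 0.2242


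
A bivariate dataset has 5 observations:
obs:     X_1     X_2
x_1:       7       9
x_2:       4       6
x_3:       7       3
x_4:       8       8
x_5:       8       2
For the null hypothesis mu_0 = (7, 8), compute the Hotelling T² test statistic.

Step 1 — sample mean vector:
  mean(X_1) = (7 + 4 + 7 + 8 + 8) / 5 = 34/5 = 6.8
  mean(X_2) = (9 + 6 + 3 + 8 + 2) / 5 = 28/5 = 5.6
  x̄ = (6.8, 5.6),  deviation x̄ - mu_0 = (6.8, 5.6) - (7, 8) = (-0.2, -2.4).

Step 2 — sample covariance matrix, S[i,j] = (1/(n-1)) · Σ_k (x_{k,i} - mean_i) · (x_{k,j} - mean_j), divisor n-1 = 4:
  S[X_1,X_1] = ((0.2)·(0.2) + (-2.8)·(-2.8) + (0.2)·(0.2) + (1.2)·(1.2) + (1.2)·(1.2)) / 4 = 10.8/4 = 2.7
  S[X_1,X_2] = ((0.2)·(3.4) + (-2.8)·(0.4) + (0.2)·(-2.6) + (1.2)·(2.4) + (1.2)·(-3.6)) / 4 = -2.4/4 = -0.6
  S[X_2,X_2] = ((3.4)·(3.4) + (0.4)·(0.4) + (-2.6)·(-2.6) + (2.4)·(2.4) + (-3.6)·(-3.6)) / 4 = 37.2/4 = 9.3
  S = [[2.7, -0.6],
 [-0.6, 9.3]].

Step 3 — invert S. det(S) = 2.7·9.3 - (-0.6)² = 24.75.
  S^{-1} = (1/det) · [[d, -b], [-b, a]] = [[0.3758, 0.0242],
 [0.0242, 0.1091]].

Step 4 — quadratic form (x̄ - mu_0)^T · S^{-1} · (x̄ - mu_0):
  S^{-1} · (x̄ - mu_0) = (-0.1333, -0.2667),
  (x̄ - mu_0)^T · [...] = (-0.2)·(-0.1333) + (-2.4)·(-0.2667) = 0.6667.

Step 5 — scale by n: T² = 5 · 0.6667 = 3.3333.

T² ≈ 3.3333


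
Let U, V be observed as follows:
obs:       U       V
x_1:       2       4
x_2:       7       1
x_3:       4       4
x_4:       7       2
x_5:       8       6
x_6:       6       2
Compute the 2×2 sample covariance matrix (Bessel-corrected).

Step 1 — column means:
  mean(U) = (2 + 7 + 4 + 7 + 8 + 6) / 6 = 34/6 = 5.6667
  mean(V) = (4 + 1 + 4 + 2 + 6 + 2) / 6 = 19/6 = 3.1667

Step 2 — sample covariance S[i,j] = (1/(n-1)) · Σ_k (x_{k,i} - mean_i) · (x_{k,j} - mean_j), with n-1 = 5.
  S[U,U] = ((-3.6667)·(-3.6667) + (1.3333)·(1.3333) + (-1.6667)·(-1.6667) + (1.3333)·(1.3333) + (2.3333)·(2.3333) + (0.3333)·(0.3333)) / 5 = 25.3333/5 = 5.0667
  S[U,V] = ((-3.6667)·(0.8333) + (1.3333)·(-2.1667) + (-1.6667)·(0.8333) + (1.3333)·(-1.1667) + (2.3333)·(2.8333) + (0.3333)·(-1.1667)) / 5 = -2.6667/5 = -0.5333
  S[V,V] = ((0.8333)·(0.8333) + (-2.1667)·(-2.1667) + (0.8333)·(0.8333) + (-1.1667)·(-1.1667) + (2.8333)·(2.8333) + (-1.1667)·(-1.1667)) / 5 = 16.8333/5 = 3.3667

S is symmetric (S[j,i] = S[i,j]). Assembling:

S = [[5.0667, -0.5333],
 [-0.5333, 3.3667]]


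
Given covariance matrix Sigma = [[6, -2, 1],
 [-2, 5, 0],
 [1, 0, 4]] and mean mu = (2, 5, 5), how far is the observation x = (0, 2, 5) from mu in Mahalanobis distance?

Step 1 — centre the observation: (x - mu) = (-2, -3, 0).

Step 2 — invert Sigma (cofactor / det for 3×3, or solve directly):
  Sigma^{-1} = [[0.202, 0.0808, -0.0505],
 [0.0808, 0.2323, -0.0202],
 [-0.0505, -0.0202, 0.2626]].

Step 3 — form the quadratic (x - mu)^T · Sigma^{-1} · (x - mu):
  Sigma^{-1} · (x - mu) = (-0.6465, -0.8586, 0.1616).
  (x - mu)^T · [Sigma^{-1} · (x - mu)] = (-2)·(-0.6465) + (-3)·(-0.8586) + (0)·(0.1616) = 3.8687.

Step 4 — take square root: d = √(3.8687) ≈ 1.9669.

d(x, mu) = √(3.8687) ≈ 1.9669


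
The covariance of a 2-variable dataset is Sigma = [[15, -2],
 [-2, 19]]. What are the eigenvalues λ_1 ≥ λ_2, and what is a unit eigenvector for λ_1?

Step 1 — characteristic polynomial of 2×2 Sigma:
  det(Sigma - λI) = λ² - trace · λ + det = 0.
  trace = 15 + 19 = 34, det = 15·19 - (-2)² = 281.
Step 2 — discriminant:
  Δ = trace² - 4·det = 1156 - 1124 = 32.
Step 3 — eigenvalues:
  λ = (trace ± √Δ)/2 = (34 ± 5.6569)/2,
  λ_1 = 19.8284,  λ_2 = 14.1716.

Step 4 — unit eigenvector for λ_1: solve (Sigma - λ_1 I)v = 0. First row:
  (15 - 19.8284)·v_x + (-2)·v_y = 0, i.e. (-4.8284)·v_x + (-2)·v_y = 0,
  so v ∝ (b, λ_1 - a) = (-2, 4.8284); multiply by -1 so the first entry is positive: u = (2, -4.8284).
  ||u|| = √((2)² + (-4.8284)²) = √(27.3137) ≈ 5.2263,
  v_1 = u/||u|| ≈ (0.3827, -0.9239) (||v_1|| = 1).

λ_1 = 19.8284,  λ_2 = 14.1716;  v_1 ≈ (0.3827, -0.9239)


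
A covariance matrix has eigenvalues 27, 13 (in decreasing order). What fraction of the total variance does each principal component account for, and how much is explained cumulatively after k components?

Step 1 — total variance = trace(Sigma) = Σ λ_i = 27 + 13 = 40.

Step 2 — fraction explained by component i = λ_i / Σ λ:
  PC1: 27/40 = 0.675
  PC2: 13/40 = 0.325

Step 3 — cumulative fraction after k components = (λ_1 + ... + λ_k) / Σ λ:
  k = 1: 27/40 = 0.675
  k = 2: (27 + 13)/40 = 40/40 = 1

Summary (fraction, with percent):

explained: PC1 0.675 (67.5%), PC2 0.325 (32.5%);  cumulative: 0.675, 1


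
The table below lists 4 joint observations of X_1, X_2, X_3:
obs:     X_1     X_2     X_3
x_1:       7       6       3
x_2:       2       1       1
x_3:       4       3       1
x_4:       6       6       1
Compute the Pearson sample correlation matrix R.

Step 1 — column means:
  mean(X_1) = (7 + 2 + 4 + 6) / 4 = 19/4 = 4.75
  mean(X_2) = (6 + 1 + 3 + 6) / 4 = 16/4 = 4
  mean(X_3) = (3 + 1 + 1 + 1) / 4 = 6/4 = 1.5

Step 2 — sample variances and covariances s[i,j] = (1/(n-1)) · Σ_k (x_{k,i} - mean_i) · (x_{k,j} - mean_j), with n-1 = 3:
  s[X_1,X_1] = ((2.25)·(2.25) + (-2.75)·(-2.75) + (-0.75)·(-0.75) + (1.25)·(1.25)) / 3 = 14.75/3 = 4.9167
  s[X_1,X_2] = ((2.25)·(2) + (-2.75)·(-3) + (-0.75)·(-1) + (1.25)·(2)) / 3 = 16/3 = 5.3333
  s[X_1,X_3] = ((2.25)·(1.5) + (-2.75)·(-0.5) + (-0.75)·(-0.5) + (1.25)·(-0.5)) / 3 = 4.5/3 = 1.5
  s[X_2,X_2] = ((2)·(2) + (-3)·(-3) + (-1)·(-1) + (2)·(2)) / 3 = 18/3 = 6
  s[X_2,X_3] = ((2)·(1.5) + (-3)·(-0.5) + (-1)·(-0.5) + (2)·(-0.5)) / 3 = 4/3 = 1.3333
  s[X_3,X_3] = ((1.5)·(1.5) + (-0.5)·(-0.5) + (-0.5)·(-0.5) + (-0.5)·(-0.5)) / 3 = 3/3 = 1
  Sample standard deviations s_i = √(s[i,i]):
  s(X_1) = √(4.9167) = 2.2174
  s(X_2) = √(6) = 2.4495
  s(X_3) = √(1) = 1

Step 3 — r_{ij} = s_{ij} / (s_i · s_j):
  r[X_1,X_1] = 1 (diagonal).
  r[X_1,X_2] = 5.3333 / (2.2174 · 2.4495) = 5.3333 / 5.4314 = 0.9819
  r[X_1,X_3] = 1.5 / (2.2174 · 1) = 1.5 / 2.2174 = 0.6765
  r[X_2,X_2] = 1 (diagonal).
  r[X_2,X_3] = 1.3333 / (2.4495 · 1) = 1.3333 / 2.4495 = 0.5443
  r[X_3,X_3] = 1 (diagonal).

R is symmetric with unit diagonal. Assembling:

R = [[1, 0.9819, 0.6765],
 [0.9819, 1, 0.5443],
 [0.6765, 0.5443, 1]]


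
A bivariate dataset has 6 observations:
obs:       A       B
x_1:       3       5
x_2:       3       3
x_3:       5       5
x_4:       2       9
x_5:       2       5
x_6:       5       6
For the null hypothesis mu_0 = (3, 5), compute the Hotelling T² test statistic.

Step 1 — sample mean vector:
  mean(A) = (3 + 3 + 5 + 2 + 2 + 5) / 6 = 20/6 = 3.3333
  mean(B) = (5 + 3 + 5 + 9 + 5 + 6) / 6 = 33/6 = 5.5
  x̄ = (3.3333, 5.5),  deviation x̄ - mu_0 = (3.3333, 5.5) - (3, 5) = (0.3333, 0.5).

Step 2 — sample covariance matrix, S[i,j] = (1/(n-1)) · Σ_k (x_{k,i} - mean_i) · (x_{k,j} - mean_j), divisor n-1 = 5:
  S[A,A] = ((-0.3333)·(-0.3333) + (-0.3333)·(-0.3333) + (1.6667)·(1.6667) + (-1.3333)·(-1.3333) + (-1.3333)·(-1.3333) + (1.6667)·(1.6667)) / 5 = 9.3333/5 = 1.8667
  S[A,B] = ((-0.3333)·(-0.5) + (-0.3333)·(-2.5) + (1.6667)·(-0.5) + (-1.3333)·(3.5) + (-1.3333)·(-0.5) + (1.6667)·(0.5)) / 5 = -3/5 = -0.6
  S[B,B] = ((-0.5)·(-0.5) + (-2.5)·(-2.5) + (-0.5)·(-0.5) + (3.5)·(3.5) + (-0.5)·(-0.5) + (0.5)·(0.5)) / 5 = 19.5/5 = 3.9
  S = [[1.8667, -0.6],
 [-0.6, 3.9]].

Step 3 — invert S. det(S) = 1.8667·3.9 - (-0.6)² = 6.92.
  S^{-1} = (1/det) · [[d, -b], [-b, a]] = [[0.5636, 0.0867],
 [0.0867, 0.2697]].

Step 4 — quadratic form (x̄ - mu_0)^T · S^{-1} · (x̄ - mu_0):
  S^{-1} · (x̄ - mu_0) = (0.2312, 0.1638),
  (x̄ - mu_0)^T · [...] = (0.3333)·(0.2312) + (0.5)·(0.1638) = 0.159.

Step 5 — scale by n: T² = 6 · 0.159 = 0.9538.

T² ≈ 0.9538


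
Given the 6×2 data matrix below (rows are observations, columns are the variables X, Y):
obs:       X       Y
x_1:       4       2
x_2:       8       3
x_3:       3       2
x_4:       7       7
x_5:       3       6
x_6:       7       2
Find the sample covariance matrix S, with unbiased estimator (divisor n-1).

Step 1 — column means:
  mean(X) = (4 + 8 + 3 + 7 + 3 + 7) / 6 = 32/6 = 5.3333
  mean(Y) = (2 + 3 + 2 + 7 + 6 + 2) / 6 = 22/6 = 3.6667

Step 2 — sample covariance S[i,j] = (1/(n-1)) · Σ_k (x_{k,i} - mean_i) · (x_{k,j} - mean_j), with n-1 = 5.
  S[X,X] = ((-1.3333)·(-1.3333) + (2.6667)·(2.6667) + (-2.3333)·(-2.3333) + (1.6667)·(1.6667) + (-2.3333)·(-2.3333) + (1.6667)·(1.6667)) / 5 = 25.3333/5 = 5.0667
  S[X,Y] = ((-1.3333)·(-1.6667) + (2.6667)·(-0.6667) + (-2.3333)·(-1.6667) + (1.6667)·(3.3333) + (-2.3333)·(2.3333) + (1.6667)·(-1.6667)) / 5 = 1.6667/5 = 0.3333
  S[Y,Y] = ((-1.6667)·(-1.6667) + (-0.6667)·(-0.6667) + (-1.6667)·(-1.6667) + (3.3333)·(3.3333) + (2.3333)·(2.3333) + (-1.6667)·(-1.6667)) / 5 = 25.3333/5 = 5.0667

S is symmetric (S[j,i] = S[i,j]). Assembling:

S = [[5.0667, 0.3333],
 [0.3333, 5.0667]]


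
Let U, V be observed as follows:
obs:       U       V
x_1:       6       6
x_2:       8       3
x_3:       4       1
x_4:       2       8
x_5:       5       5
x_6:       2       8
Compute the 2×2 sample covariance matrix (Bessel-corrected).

Step 1 — column means:
  mean(U) = (6 + 8 + 4 + 2 + 5 + 2) / 6 = 27/6 = 4.5
  mean(V) = (6 + 3 + 1 + 8 + 5 + 8) / 6 = 31/6 = 5.1667

Step 2 — sample covariance S[i,j] = (1/(n-1)) · Σ_k (x_{k,i} - mean_i) · (x_{k,j} - mean_j), with n-1 = 5.
  S[U,U] = ((1.5)·(1.5) + (3.5)·(3.5) + (-0.5)·(-0.5) + (-2.5)·(-2.5) + (0.5)·(0.5) + (-2.5)·(-2.5)) / 5 = 27.5/5 = 5.5
  S[U,V] = ((1.5)·(0.8333) + (3.5)·(-2.1667) + (-0.5)·(-4.1667) + (-2.5)·(2.8333) + (0.5)·(-0.1667) + (-2.5)·(2.8333)) / 5 = -18.5/5 = -3.7
  S[V,V] = ((0.8333)·(0.8333) + (-2.1667)·(-2.1667) + (-4.1667)·(-4.1667) + (2.8333)·(2.8333) + (-0.1667)·(-0.1667) + (2.8333)·(2.8333)) / 5 = 38.8333/5 = 7.7667

S is symmetric (S[j,i] = S[i,j]). Assembling:

S = [[5.5, -3.7],
 [-3.7, 7.7667]]


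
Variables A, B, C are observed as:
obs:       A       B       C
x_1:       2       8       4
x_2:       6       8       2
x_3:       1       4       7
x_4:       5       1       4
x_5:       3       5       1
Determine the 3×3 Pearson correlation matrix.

Step 1 — column means:
  mean(A) = (2 + 6 + 1 + 5 + 3) / 5 = 17/5 = 3.4
  mean(B) = (8 + 8 + 4 + 1 + 5) / 5 = 26/5 = 5.2
  mean(C) = (4 + 2 + 7 + 4 + 1) / 5 = 18/5 = 3.6

Step 2 — sample variances and covariances s[i,j] = (1/(n-1)) · Σ_k (x_{k,i} - mean_i) · (x_{k,j} - mean_j), with n-1 = 4:
  s[A,A] = ((-1.4)·(-1.4) + (2.6)·(2.6) + (-2.4)·(-2.4) + (1.6)·(1.6) + (-0.4)·(-0.4)) / 4 = 17.2/4 = 4.3
  s[A,B] = ((-1.4)·(2.8) + (2.6)·(2.8) + (-2.4)·(-1.2) + (1.6)·(-4.2) + (-0.4)·(-0.2)) / 4 = -0.4/4 = -0.1
  s[A,C] = ((-1.4)·(0.4) + (2.6)·(-1.6) + (-2.4)·(3.4) + (1.6)·(0.4) + (-0.4)·(-2.6)) / 4 = -11.2/4 = -2.8
  s[B,B] = ((2.8)·(2.8) + (2.8)·(2.8) + (-1.2)·(-1.2) + (-4.2)·(-4.2) + (-0.2)·(-0.2)) / 4 = 34.8/4 = 8.7
  s[B,C] = ((2.8)·(0.4) + (2.8)·(-1.6) + (-1.2)·(3.4) + (-4.2)·(0.4) + (-0.2)·(-2.6)) / 4 = -8.6/4 = -2.15
  s[C,C] = ((0.4)·(0.4) + (-1.6)·(-1.6) + (3.4)·(3.4) + (0.4)·(0.4) + (-2.6)·(-2.6)) / 4 = 21.2/4 = 5.3
  Sample standard deviations s_i = √(s[i,i]):
  s(A) = √(4.3) = 2.0736
  s(B) = √(8.7) = 2.9496
  s(C) = √(5.3) = 2.3022

Step 3 — r_{ij} = s_{ij} / (s_i · s_j):
  r[A,A] = 1 (diagonal).
  r[A,B] = -0.1 / (2.0736 · 2.9496) = -0.1 / 6.1164 = -0.0163
  r[A,C] = -2.8 / (2.0736 · 2.3022) = -2.8 / 4.7739 = -0.5865
  r[B,B] = 1 (diagonal).
  r[B,C] = -2.15 / (2.9496 · 2.3022) = -2.15 / 6.7904 = -0.3166
  r[C,C] = 1 (diagonal).

R is symmetric with unit diagonal. Assembling:

R = [[1, -0.0163, -0.5865],
 [-0.0163, 1, -0.3166],
 [-0.5865, -0.3166, 1]]


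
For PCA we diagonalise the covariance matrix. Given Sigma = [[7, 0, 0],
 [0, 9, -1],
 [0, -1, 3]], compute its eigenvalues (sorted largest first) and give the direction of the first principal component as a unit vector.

Step 1 — characteristic polynomial p(λ) = det(λI - Sigma) = λ³ - tr·λ² + c_1·λ - det, where tr = trace, c_1 = sum of the principal 2×2 minors, det = det(Sigma):
  tr = 7 + 9 + 3 = 19,
  c_1 = (7·9 - (0)²) + (7·3 - (0)²) + (9·3 - (-1)²) = 63 + 21 + 26 = 110,
  det = 7·(9·3 - (-1)²) - (0)·((0)·3 - (-1)·(0)) + (0)·((0)·(-1) - 9·(0)) = 7·(26) - (0)·(0) + (0)·(0) = 182.
  So p(λ) = λ³ - 19λ² + 110λ - 182.
Step 2 — look for an integer root (rational root theorem: any rational root is an integer divisor of 182). Testing λ = 7:
  p(7) = 343 - 931 + 770 - 182 = 0  ✓
  Dividing out (λ - 7): p(λ) = (λ - 7)(λ² - 12λ + 26).
Step 3 — remaining eigenvalues from the quadratic λ² - 12λ + 26 = 0:
  Δ = 12² - 4·26 = 144 - 104 = 40,  λ = (12 ± √40)/2 = (12 ± 6.3246)/2 ≈ 9.1623 or 2.8377.
  Sorted: λ_1 = 9.1623,  λ_2 = 7,  λ_3 = 2.8377  (check: sum = 19 = tr ✓).

Step 4 — unit eigenvector for λ_1 ≈ 9.1623: v spans the null space of (Sigma - λ_1 I), whose rows are
  r_1 = (-2.1623, 0, 0),  r_2 = (0, -0.1623, -1),  r_3 = (0, -1, -6.1623).
  v is orthogonal to every row, so take v ∝ r_1 × r_2 = ((0)·(-1) - (0)·(-0.1623), (0)·(0) - (-2.1623)·(-1), (-2.1623)·(-0.1623) - (0)·(0)) ≈ (0, -2.1623, 0.3509).
  Rescale (multiply by -1 so the first nonzero entry is positive): u = (0, 2.1623, -0.3509).
  ||u|| = √((0)² + (2.1623)² + (-0.3509)²) = √(4.7986) ≈ 2.1906,  v_1 = u/||u|| ≈ (0, 0.9871, -0.1602) (||v_1|| = 1).

λ_1 = 9.1623,  λ_2 = 7,  λ_3 = 2.8377;  v_1 ≈ (0, 0.9871, -0.1602)


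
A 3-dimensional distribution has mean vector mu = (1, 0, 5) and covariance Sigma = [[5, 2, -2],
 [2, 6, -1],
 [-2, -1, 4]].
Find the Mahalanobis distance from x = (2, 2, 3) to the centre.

Step 1 — centre the observation: (x - mu) = (1, 2, -2).

Step 2 — invert Sigma (cofactor / det for 3×3, or solve directly):
  Sigma^{-1} = [[0.2771, -0.0723, 0.1205],
 [-0.0723, 0.1928, 0.012],
 [0.1205, 0.012, 0.3133]].

Step 3 — form the quadratic (x - mu)^T · Sigma^{-1} · (x - mu):
  Sigma^{-1} · (x - mu) = (-0.1084, 0.2892, -0.4819).
  (x - mu)^T · [Sigma^{-1} · (x - mu)] = (1)·(-0.1084) + (2)·(0.2892) + (-2)·(-0.4819) = 1.4337.

Step 4 — take square root: d = √(1.4337) ≈ 1.1974.

d(x, mu) = √(1.4337) ≈ 1.1974


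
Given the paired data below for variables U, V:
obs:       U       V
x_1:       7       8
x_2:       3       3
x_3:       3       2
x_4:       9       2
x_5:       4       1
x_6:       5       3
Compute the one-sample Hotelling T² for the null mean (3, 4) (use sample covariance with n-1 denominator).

Step 1 — sample mean vector:
  mean(U) = (7 + 3 + 3 + 9 + 4 + 5) / 6 = 31/6 = 5.1667
  mean(V) = (8 + 3 + 2 + 2 + 1 + 3) / 6 = 19/6 = 3.1667
  x̄ = (5.1667, 3.1667),  deviation x̄ - mu_0 = (5.1667, 3.1667) - (3, 4) = (2.1667, -0.8333).

Step 2 — sample covariance matrix, S[i,j] = (1/(n-1)) · Σ_k (x_{k,i} - mean_i) · (x_{k,j} - mean_j), divisor n-1 = 5:
  S[U,U] = ((1.8333)·(1.8333) + (-2.1667)·(-2.1667) + (-2.1667)·(-2.1667) + (3.8333)·(3.8333) + (-1.1667)·(-1.1667) + (-0.1667)·(-0.1667)) / 5 = 28.8333/5 = 5.7667
  S[U,V] = ((1.8333)·(4.8333) + (-2.1667)·(-0.1667) + (-2.1667)·(-1.1667) + (3.8333)·(-1.1667) + (-1.1667)·(-2.1667) + (-0.1667)·(-0.1667)) / 5 = 9.8333/5 = 1.9667
  S[V,V] = ((4.8333)·(4.8333) + (-0.1667)·(-0.1667) + (-1.1667)·(-1.1667) + (-1.1667)·(-1.1667) + (-2.1667)·(-2.1667) + (-0.1667)·(-0.1667)) / 5 = 30.8333/5 = 6.1667
  S = [[5.7667, 1.9667],
 [1.9667, 6.1667]].

Step 3 — invert S. det(S) = 5.7667·6.1667 - (1.9667)² = 31.6933.
  S^{-1} = (1/det) · [[d, -b], [-b, a]] = [[0.1946, -0.0621],
 [-0.0621, 0.182]].

Step 4 — quadratic form (x̄ - mu_0)^T · S^{-1} · (x̄ - mu_0):
  S^{-1} · (x̄ - mu_0) = (0.4733, -0.2861),
  (x̄ - mu_0)^T · [...] = (2.1667)·(0.4733) + (-0.8333)·(-0.2861) = 1.2638.

Step 5 — scale by n: T² = 6 · 1.2638 = 7.5831.

T² ≈ 7.5831


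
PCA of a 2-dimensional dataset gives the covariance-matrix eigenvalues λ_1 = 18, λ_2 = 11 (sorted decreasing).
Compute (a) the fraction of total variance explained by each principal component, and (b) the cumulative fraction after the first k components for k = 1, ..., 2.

Step 1 — total variance = trace(Sigma) = Σ λ_i = 18 + 11 = 29.

Step 2 — fraction explained by component i = λ_i / Σ λ:
  PC1: 18/29 = 0.6207
  PC2: 11/29 = 0.3793

Step 3 — cumulative fraction after k components = (λ_1 + ... + λ_k) / Σ λ:
  k = 1: 18/29 = 0.6207
  k = 2: (18 + 11)/29 = 29/29 = 1

Summary (fraction, with percent):

explained: PC1 0.6207 (62.07%), PC2 0.3793 (37.93%);  cumulative: 0.6207, 1


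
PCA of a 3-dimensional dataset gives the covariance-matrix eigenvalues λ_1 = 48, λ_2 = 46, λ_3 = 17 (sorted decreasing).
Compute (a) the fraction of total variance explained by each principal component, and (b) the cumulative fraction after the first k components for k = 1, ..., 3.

Step 1 — total variance = trace(Sigma) = Σ λ_i = 48 + 46 + 17 = 111.

Step 2 — fraction explained by component i = λ_i / Σ λ:
  PC1: 48/111 = 0.4324
  PC2: 46/111 = 0.4144
  PC3: 17/111 = 0.1532

Step 3 — cumulative fraction after k components = (λ_1 + ... + λ_k) / Σ λ:
  k = 1: 48/111 = 0.4324
  k = 2: (48 + 46)/111 = 94/111 = 0.8468
  k = 3: (48 + 46 + 17)/111 = 111/111 = 1

Summary (fraction, with percent):

explained: PC1 0.4324 (43.24%), PC2 0.4144 (41.44%), PC3 0.1532 (15.32%);  cumulative: 0.4324, 0.8468, 1


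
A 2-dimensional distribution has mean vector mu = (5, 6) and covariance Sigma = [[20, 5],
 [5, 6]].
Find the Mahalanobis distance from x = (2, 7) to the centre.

Step 1 — centre the observation: (x - mu) = (-3, 1).

Step 2 — invert Sigma. det(Sigma) = 20·6 - (5)² = 95.
  Sigma^{-1} = (1/det) · [[d, -b], [-b, a]] = [[0.0632, -0.0526],
 [-0.0526, 0.2105]].

Step 3 — form the quadratic (x - mu)^T · Sigma^{-1} · (x - mu):
  Sigma^{-1} · (x - mu) = (-0.2421, 0.3684).
  (x - mu)^T · [Sigma^{-1} · (x - mu)] = (-3)·(-0.2421) + (1)·(0.3684) = 1.0947.

Step 4 — take square root: d = √(1.0947) ≈ 1.0463.

d(x, mu) = √(1.0947) ≈ 1.0463


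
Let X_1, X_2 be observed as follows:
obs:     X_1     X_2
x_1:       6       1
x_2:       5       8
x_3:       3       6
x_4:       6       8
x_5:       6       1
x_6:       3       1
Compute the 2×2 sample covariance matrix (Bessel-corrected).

Step 1 — column means:
  mean(X_1) = (6 + 5 + 3 + 6 + 6 + 3) / 6 = 29/6 = 4.8333
  mean(X_2) = (1 + 8 + 6 + 8 + 1 + 1) / 6 = 25/6 = 4.1667

Step 2 — sample covariance S[i,j] = (1/(n-1)) · Σ_k (x_{k,i} - mean_i) · (x_{k,j} - mean_j), with n-1 = 5.
  S[X_1,X_1] = ((1.1667)·(1.1667) + (0.1667)·(0.1667) + (-1.8333)·(-1.8333) + (1.1667)·(1.1667) + (1.1667)·(1.1667) + (-1.8333)·(-1.8333)) / 5 = 10.8333/5 = 2.1667
  S[X_1,X_2] = ((1.1667)·(-3.1667) + (0.1667)·(3.8333) + (-1.8333)·(1.8333) + (1.1667)·(3.8333) + (1.1667)·(-3.1667) + (-1.8333)·(-3.1667)) / 5 = 0.1667/5 = 0.0333
  S[X_2,X_2] = ((-3.1667)·(-3.1667) + (3.8333)·(3.8333) + (1.8333)·(1.8333) + (3.8333)·(3.8333) + (-3.1667)·(-3.1667) + (-3.1667)·(-3.1667)) / 5 = 62.8333/5 = 12.5667

S is symmetric (S[j,i] = S[i,j]). Assembling:

S = [[2.1667, 0.0333],
 [0.0333, 12.5667]]


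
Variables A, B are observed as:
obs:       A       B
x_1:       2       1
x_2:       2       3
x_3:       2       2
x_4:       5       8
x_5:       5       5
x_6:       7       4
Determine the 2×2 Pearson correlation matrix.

Step 1 — column means:
  mean(A) = (2 + 2 + 2 + 5 + 5 + 7) / 6 = 23/6 = 3.8333
  mean(B) = (1 + 3 + 2 + 8 + 5 + 4) / 6 = 23/6 = 3.8333

Step 2 — sample variances and covariances s[i,j] = (1/(n-1)) · Σ_k (x_{k,i} - mean_i) · (x_{k,j} - mean_j), with n-1 = 5:
  s[A,A] = ((-1.8333)·(-1.8333) + (-1.8333)·(-1.8333) + (-1.8333)·(-1.8333) + (1.1667)·(1.1667) + (1.1667)·(1.1667) + (3.1667)·(3.1667)) / 5 = 22.8333/5 = 4.5667
  s[A,B] = ((-1.8333)·(-2.8333) + (-1.8333)·(-0.8333) + (-1.8333)·(-1.8333) + (1.1667)·(4.1667) + (1.1667)·(1.1667) + (3.1667)·(0.1667)) / 5 = 16.8333/5 = 3.3667
  s[B,B] = ((-2.8333)·(-2.8333) + (-0.8333)·(-0.8333) + (-1.8333)·(-1.8333) + (4.1667)·(4.1667) + (1.1667)·(1.1667) + (0.1667)·(0.1667)) / 5 = 30.8333/5 = 6.1667
  Sample standard deviations s_i = √(s[i,i]):
  s(A) = √(4.5667) = 2.137
  s(B) = √(6.1667) = 2.4833

Step 3 — r_{ij} = s_{ij} / (s_i · s_j):
  r[A,A] = 1 (diagonal).
  r[A,B] = 3.3667 / (2.137 · 2.4833) = 3.3667 / 5.3067 = 0.6344
  r[B,B] = 1 (diagonal).

R is symmetric with unit diagonal. Assembling:

R = [[1, 0.6344],
 [0.6344, 1]]


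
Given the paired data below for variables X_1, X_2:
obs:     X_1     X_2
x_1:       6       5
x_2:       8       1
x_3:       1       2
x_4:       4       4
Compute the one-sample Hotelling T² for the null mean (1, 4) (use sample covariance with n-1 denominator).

Step 1 — sample mean vector:
  mean(X_1) = (6 + 8 + 1 + 4) / 4 = 19/4 = 4.75
  mean(X_2) = (5 + 1 + 2 + 4) / 4 = 12/4 = 3
  x̄ = (4.75, 3),  deviation x̄ - mu_0 = (4.75, 3) - (1, 4) = (3.75, -1).

Step 2 — sample covariance matrix, S[i,j] = (1/(n-1)) · Σ_k (x_{k,i} - mean_i) · (x_{k,j} - mean_j), divisor n-1 = 3:
  S[X_1,X_1] = ((1.25)·(1.25) + (3.25)·(3.25) + (-3.75)·(-3.75) + (-0.75)·(-0.75)) / 3 = 26.75/3 = 8.9167
  S[X_1,X_2] = ((1.25)·(2) + (3.25)·(-2) + (-3.75)·(-1) + (-0.75)·(1)) / 3 = -1/3 = -0.3333
  S[X_2,X_2] = ((2)·(2) + (-2)·(-2) + (-1)·(-1) + (1)·(1)) / 3 = 10/3 = 3.3333
  S = [[8.9167, -0.3333],
 [-0.3333, 3.3333]].

Step 3 — invert S. det(S) = 8.9167·3.3333 - (-0.3333)² = 29.6111.
  S^{-1} = (1/det) · [[d, -b], [-b, a]] = [[0.1126, 0.0113],
 [0.0113, 0.3011]].

Step 4 — quadratic form (x̄ - mu_0)^T · S^{-1} · (x̄ - mu_0):
  S^{-1} · (x̄ - mu_0) = (0.4109, -0.2589),
  (x̄ - mu_0)^T · [...] = (3.75)·(0.4109) + (-1)·(-0.2589) = 1.7997.

Step 5 — scale by n: T² = 4 · 1.7997 = 7.1989.

T² ≈ 7.1989


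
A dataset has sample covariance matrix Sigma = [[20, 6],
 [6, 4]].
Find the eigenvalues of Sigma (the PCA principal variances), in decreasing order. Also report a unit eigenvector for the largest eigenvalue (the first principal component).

Step 1 — characteristic polynomial of 2×2 Sigma:
  det(Sigma - λI) = λ² - trace · λ + det = 0.
  trace = 20 + 4 = 24, det = 20·4 - (6)² = 44.
Step 2 — discriminant:
  Δ = trace² - 4·det = 576 - 176 = 400.
Step 3 — eigenvalues:
  λ = (trace ± √Δ)/2 = (24 ± 20)/2,
  λ_1 = 22,  λ_2 = 2.

Step 4 — unit eigenvector for λ_1: solve (Sigma - λ_1 I)v = 0. First row:
  (20 - 22)·v_x + (6)·v_y = 0, i.e. (-2)·v_x + (6)·v_y = 0,
  so v ∝ (b, λ_1 - a) = (6, 2) = u.
  ||u|| = √((6)² + (2)²) = √(40) ≈ 6.3246,
  v_1 = u/||u|| ≈ (0.9487, 0.3162) (||v_1|| = 1).

λ_1 = 22,  λ_2 = 2;  v_1 ≈ (0.9487, 0.3162)


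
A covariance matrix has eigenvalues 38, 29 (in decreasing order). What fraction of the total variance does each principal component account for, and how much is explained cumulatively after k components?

Step 1 — total variance = trace(Sigma) = Σ λ_i = 38 + 29 = 67.

Step 2 — fraction explained by component i = λ_i / Σ λ:
  PC1: 38/67 = 0.5672
  PC2: 29/67 = 0.4328

Step 3 — cumulative fraction after k components = (λ_1 + ... + λ_k) / Σ λ:
  k = 1: 38/67 = 0.5672
  k = 2: (38 + 29)/67 = 67/67 = 1

Summary (fraction, with percent):

explained: PC1 0.5672 (56.72%), PC2 0.4328 (43.28%);  cumulative: 0.5672, 1


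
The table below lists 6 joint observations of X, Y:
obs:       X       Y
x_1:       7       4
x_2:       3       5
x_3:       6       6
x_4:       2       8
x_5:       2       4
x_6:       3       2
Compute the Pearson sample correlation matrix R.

Step 1 — column means:
  mean(X) = (7 + 3 + 6 + 2 + 2 + 3) / 6 = 23/6 = 3.8333
  mean(Y) = (4 + 5 + 6 + 8 + 4 + 2) / 6 = 29/6 = 4.8333

Step 2 — sample variances and covariances s[i,j] = (1/(n-1)) · Σ_k (x_{k,i} - mean_i) · (x_{k,j} - mean_j), with n-1 = 5:
  s[X,X] = ((3.1667)·(3.1667) + (-0.8333)·(-0.8333) + (2.1667)·(2.1667) + (-1.8333)·(-1.8333) + (-1.8333)·(-1.8333) + (-0.8333)·(-0.8333)) / 5 = 22.8333/5 = 4.5667
  s[X,Y] = ((3.1667)·(-0.8333) + (-0.8333)·(0.1667) + (2.1667)·(1.1667) + (-1.8333)·(3.1667) + (-1.8333)·(-0.8333) + (-0.8333)·(-2.8333)) / 5 = -2.1667/5 = -0.4333
  s[Y,Y] = ((-0.8333)·(-0.8333) + (0.1667)·(0.1667) + (1.1667)·(1.1667) + (3.1667)·(3.1667) + (-0.8333)·(-0.8333) + (-2.8333)·(-2.8333)) / 5 = 20.8333/5 = 4.1667
  Sample standard deviations s_i = √(s[i,i]):
  s(X) = √(4.5667) = 2.137
  s(Y) = √(4.1667) = 2.0412

Step 3 — r_{ij} = s_{ij} / (s_i · s_j):
  r[X,X] = 1 (diagonal).
  r[X,Y] = -0.4333 / (2.137 · 2.0412) = -0.4333 / 4.3621 = -0.0993
  r[Y,Y] = 1 (diagonal).

R is symmetric with unit diagonal. Assembling:

R = [[1, -0.0993],
 [-0.0993, 1]]


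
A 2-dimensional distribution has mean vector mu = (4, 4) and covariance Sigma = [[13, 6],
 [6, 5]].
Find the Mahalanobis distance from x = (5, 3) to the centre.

Step 1 — centre the observation: (x - mu) = (1, -1).

Step 2 — invert Sigma. det(Sigma) = 13·5 - (6)² = 29.
  Sigma^{-1} = (1/det) · [[d, -b], [-b, a]] = [[0.1724, -0.2069],
 [-0.2069, 0.4483]].

Step 3 — form the quadratic (x - mu)^T · Sigma^{-1} · (x - mu):
  Sigma^{-1} · (x - mu) = (0.3793, -0.6552).
  (x - mu)^T · [Sigma^{-1} · (x - mu)] = (1)·(0.3793) + (-1)·(-0.6552) = 1.0345.

Step 4 — take square root: d = √(1.0345) ≈ 1.0171.

d(x, mu) = √(1.0345) ≈ 1.0171


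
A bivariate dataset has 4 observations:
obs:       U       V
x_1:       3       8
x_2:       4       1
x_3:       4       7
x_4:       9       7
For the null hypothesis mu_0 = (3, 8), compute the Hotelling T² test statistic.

Step 1 — sample mean vector:
  mean(U) = (3 + 4 + 4 + 9) / 4 = 20/4 = 5
  mean(V) = (8 + 1 + 7 + 7) / 4 = 23/4 = 5.75
  x̄ = (5, 5.75),  deviation x̄ - mu_0 = (5, 5.75) - (3, 8) = (2, -2.25).

Step 2 — sample covariance matrix, S[i,j] = (1/(n-1)) · Σ_k (x_{k,i} - mean_i) · (x_{k,j} - mean_j), divisor n-1 = 3:
  S[U,U] = ((-2)·(-2) + (-1)·(-1) + (-1)·(-1) + (4)·(4)) / 3 = 22/3 = 7.3333
  S[U,V] = ((-2)·(2.25) + (-1)·(-4.75) + (-1)·(1.25) + (4)·(1.25)) / 3 = 4/3 = 1.3333
  S[V,V] = ((2.25)·(2.25) + (-4.75)·(-4.75) + (1.25)·(1.25) + (1.25)·(1.25)) / 3 = 30.75/3 = 10.25
  S = [[7.3333, 1.3333],
 [1.3333, 10.25]].

Step 3 — invert S. det(S) = 7.3333·10.25 - (1.3333)² = 73.3889.
  S^{-1} = (1/det) · [[d, -b], [-b, a]] = [[0.1397, -0.0182],
 [-0.0182, 0.0999]].

Step 4 — quadratic form (x̄ - mu_0)^T · S^{-1} · (x̄ - mu_0):
  S^{-1} · (x̄ - mu_0) = (0.3202, -0.2612),
  (x̄ - mu_0)^T · [...] = (2)·(0.3202) + (-2.25)·(-0.2612) = 1.228.

Step 5 — scale by n: T² = 4 · 1.228 = 4.9122.

T² ≈ 4.9122


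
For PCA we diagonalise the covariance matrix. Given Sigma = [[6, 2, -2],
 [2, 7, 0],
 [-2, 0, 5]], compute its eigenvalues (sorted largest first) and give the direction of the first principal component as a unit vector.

Step 1 — characteristic polynomial p(λ) = det(λI - Sigma) = λ³ - tr·λ² + c_1·λ - det, where tr = trace, c_1 = sum of the principal 2×2 minors, det = det(Sigma):
  tr = 6 + 7 + 5 = 18,
  c_1 = (6·7 - (2)²) + (6·5 - (-2)²) + (7·5 - (0)²) = 38 + 26 + 35 = 99,
  det = 6·(7·5 - (0)²) - (2)·((2)·5 - (0)·(-2)) + (-2)·((2)·(0) - 7·(-2)) = 6·(35) - (2)·(10) + (-2)·(14) = 162.
  So p(λ) = λ³ - 18λ² + 99λ - 162.
Step 2 — look for an integer root (rational root theorem: any rational root is an integer divisor of 162). Testing λ = 3:
  p(3) = 27 - 162 + 297 - 162 = 0  ✓
  Dividing out (λ - 3): p(λ) = (λ - 3)(λ² - 15λ + 54).
Step 3 — remaining eigenvalues from the quadratic λ² - 15λ + 54 = 0:
  Δ = 15² - 4·54 = 225 - 216 = 9,  λ = (15 ± √9)/2 = (15 ± 3)/2 = 9 or 6.
  Sorted: λ_1 = 9,  λ_2 = 6,  λ_3 = 3  (check: sum = 18 = tr ✓).

Step 4 — unit eigenvector for λ_1 = 9: v spans the null space of (Sigma - λ_1 I), whose rows are
  r_1 = (-3, 2, -2),  r_2 = (2, -2, 0),  r_3 = (-2, 0, -4).
  v is orthogonal to every row, so take v ∝ r_1 × r_2 = ((2)·(0) - (-2)·(-2), (-2)·(2) - (-3)·(0), (-3)·(-2) - (2)·(2)) = (-4, -4, 2).
  Rescale (divide by 2; multiply by -1 so the first nonzero entry is positive): u = (2, 2, -1).
  ||u|| = √((2)² + (2)² + (-1)²) = √(9) = 3,  v_1 = u/||u|| ≈ (0.6667, 0.6667, -0.3333) (||v_1|| = 1).

λ_1 = 9,  λ_2 = 6,  λ_3 = 3;  v_1 ≈ (0.6667, 0.6667, -0.3333)


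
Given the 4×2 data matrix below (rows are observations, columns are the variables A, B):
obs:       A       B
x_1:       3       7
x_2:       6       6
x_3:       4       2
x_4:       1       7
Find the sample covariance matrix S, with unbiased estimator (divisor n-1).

Step 1 — column means:
  mean(A) = (3 + 6 + 4 + 1) / 4 = 14/4 = 3.5
  mean(B) = (7 + 6 + 2 + 7) / 4 = 22/4 = 5.5

Step 2 — sample covariance S[i,j] = (1/(n-1)) · Σ_k (x_{k,i} - mean_i) · (x_{k,j} - mean_j), with n-1 = 3.
  S[A,A] = ((-0.5)·(-0.5) + (2.5)·(2.5) + (0.5)·(0.5) + (-2.5)·(-2.5)) / 3 = 13/3 = 4.3333
  S[A,B] = ((-0.5)·(1.5) + (2.5)·(0.5) + (0.5)·(-3.5) + (-2.5)·(1.5)) / 3 = -5/3 = -1.6667
  S[B,B] = ((1.5)·(1.5) + (0.5)·(0.5) + (-3.5)·(-3.5) + (1.5)·(1.5)) / 3 = 17/3 = 5.6667

S is symmetric (S[j,i] = S[i,j]). Assembling:

S = [[4.3333, -1.6667],
 [-1.6667, 5.6667]]


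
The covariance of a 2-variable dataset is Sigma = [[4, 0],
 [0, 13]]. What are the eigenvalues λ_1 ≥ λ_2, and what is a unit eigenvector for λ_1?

Step 1 — characteristic polynomial of 2×2 Sigma:
  det(Sigma - λI) = λ² - trace · λ + det = 0.
  trace = 4 + 13 = 17, det = 4·13 - (0)² = 52.
Step 2 — discriminant:
  Δ = trace² - 4·det = 289 - 208 = 81.
Step 3 — eigenvalues:
  λ = (trace ± √Δ)/2 = (17 ± 9)/2,
  λ_1 = 13,  λ_2 = 4.

Step 4 — unit eigenvector for λ_1: Sigma is diagonal, so its eigenvectors are the coordinate axes. λ_1 = 13 is the diagonal entry on the second coordinate axis, hence
  v_1 = (0, 1) (||v_1|| = 1).

λ_1 = 13,  λ_2 = 4;  v_1 ≈ (0, 1)


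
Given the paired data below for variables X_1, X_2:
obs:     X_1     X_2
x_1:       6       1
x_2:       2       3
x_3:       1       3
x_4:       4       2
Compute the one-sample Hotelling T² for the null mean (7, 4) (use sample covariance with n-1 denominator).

Step 1 — sample mean vector:
  mean(X_1) = (6 + 2 + 1 + 4) / 4 = 13/4 = 3.25
  mean(X_2) = (1 + 3 + 3 + 2) / 4 = 9/4 = 2.25
  x̄ = (3.25, 2.25),  deviation x̄ - mu_0 = (3.25, 2.25) - (7, 4) = (-3.75, -1.75).

Step 2 — sample covariance matrix, S[i,j] = (1/(n-1)) · Σ_k (x_{k,i} - mean_i) · (x_{k,j} - mean_j), divisor n-1 = 3:
  S[X_1,X_1] = ((2.75)·(2.75) + (-1.25)·(-1.25) + (-2.25)·(-2.25) + (0.75)·(0.75)) / 3 = 14.75/3 = 4.9167
  S[X_1,X_2] = ((2.75)·(-1.25) + (-1.25)·(0.75) + (-2.25)·(0.75) + (0.75)·(-0.25)) / 3 = -6.25/3 = -2.0833
  S[X_2,X_2] = ((-1.25)·(-1.25) + (0.75)·(0.75) + (0.75)·(0.75) + (-0.25)·(-0.25)) / 3 = 2.75/3 = 0.9167
  S = [[4.9167, -2.0833],
 [-2.0833, 0.9167]].

Step 3 — invert S. det(S) = 4.9167·0.9167 - (-2.0833)² = 0.1667.
  S^{-1} = (1/det) · [[d, -b], [-b, a]] = [[5.5, 12.5],
 [12.5, 29.5]].

Step 4 — quadratic form (x̄ - mu_0)^T · S^{-1} · (x̄ - mu_0):
  S^{-1} · (x̄ - mu_0) = (-42.5, -98.5),
  (x̄ - mu_0)^T · [...] = (-3.75)·(-42.5) + (-1.75)·(-98.5) = 331.75.

Step 5 — scale by n: T² = 4 · 331.75 = 1327.

T² ≈ 1327


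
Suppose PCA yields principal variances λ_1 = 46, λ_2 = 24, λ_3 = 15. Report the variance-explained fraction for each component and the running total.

Step 1 — total variance = trace(Sigma) = Σ λ_i = 46 + 24 + 15 = 85.

Step 2 — fraction explained by component i = λ_i / Σ λ:
  PC1: 46/85 = 0.5412
  PC2: 24/85 = 0.2824
  PC3: 15/85 = 0.1765

Step 3 — cumulative fraction after k components = (λ_1 + ... + λ_k) / Σ λ:
  k = 1: 46/85 = 0.5412
  k = 2: (46 + 24)/85 = 70/85 = 0.8235
  k = 3: (46 + 24 + 15)/85 = 85/85 = 1

Summary (fraction, with percent):

explained: PC1 0.5412 (54.12%), PC2 0.2824 (28.24%), PC3 0.1765 (17.65%);  cumulative: 0.5412, 0.8235, 1


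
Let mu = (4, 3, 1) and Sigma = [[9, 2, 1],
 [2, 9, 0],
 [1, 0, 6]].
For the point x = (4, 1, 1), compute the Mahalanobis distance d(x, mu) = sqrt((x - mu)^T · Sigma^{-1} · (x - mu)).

Step 1 — centre the observation: (x - mu) = (0, -2, 0).

Step 2 — invert Sigma (cofactor / det for 3×3, or solve directly):
  Sigma^{-1} = [[0.1192, -0.0265, -0.0199],
 [-0.0265, 0.117, 0.0044],
 [-0.0199, 0.0044, 0.17]].

Step 3 — form the quadratic (x - mu)^T · Sigma^{-1} · (x - mu):
  Sigma^{-1} · (x - mu) = (0.053, -0.234, -0.0088).
  (x - mu)^T · [Sigma^{-1} · (x - mu)] = (0)·(0.053) + (-2)·(-0.234) + (0)·(-0.0088) = 0.468.

Step 4 — take square root: d = √(0.468) ≈ 0.6841.

d(x, mu) = √(0.468) ≈ 0.6841


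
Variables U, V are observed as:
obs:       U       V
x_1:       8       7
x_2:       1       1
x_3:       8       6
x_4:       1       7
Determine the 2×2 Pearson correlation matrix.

Step 1 — column means:
  mean(U) = (8 + 1 + 8 + 1) / 4 = 18/4 = 4.5
  mean(V) = (7 + 1 + 6 + 7) / 4 = 21/4 = 5.25

Step 2 — sample variances and covariances s[i,j] = (1/(n-1)) · Σ_k (x_{k,i} - mean_i) · (x_{k,j} - mean_j), with n-1 = 3:
  s[U,U] = ((3.5)·(3.5) + (-3.5)·(-3.5) + (3.5)·(3.5) + (-3.5)·(-3.5)) / 3 = 49/3 = 16.3333
  s[U,V] = ((3.5)·(1.75) + (-3.5)·(-4.25) + (3.5)·(0.75) + (-3.5)·(1.75)) / 3 = 17.5/3 = 5.8333
  s[V,V] = ((1.75)·(1.75) + (-4.25)·(-4.25) + (0.75)·(0.75) + (1.75)·(1.75)) / 3 = 24.75/3 = 8.25
  Sample standard deviations s_i = √(s[i,i]):
  s(U) = √(16.3333) = 4.0415
  s(V) = √(8.25) = 2.8723

Step 3 — r_{ij} = s_{ij} / (s_i · s_j):
  r[U,U] = 1 (diagonal).
  r[U,V] = 5.8333 / (4.0415 · 2.8723) = 5.8333 / 11.6082 = 0.5025
  r[V,V] = 1 (diagonal).

R is symmetric with unit diagonal. Assembling:

R = [[1, 0.5025],
 [0.5025, 1]]


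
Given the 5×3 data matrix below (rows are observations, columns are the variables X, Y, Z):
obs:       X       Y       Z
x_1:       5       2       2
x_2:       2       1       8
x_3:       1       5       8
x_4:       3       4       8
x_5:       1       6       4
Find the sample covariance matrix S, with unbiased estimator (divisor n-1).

Step 1 — column means:
  mean(X) = (5 + 2 + 1 + 3 + 1) / 5 = 12/5 = 2.4
  mean(Y) = (2 + 1 + 5 + 4 + 6) / 5 = 18/5 = 3.6
  mean(Z) = (2 + 8 + 8 + 8 + 4) / 5 = 30/5 = 6

Step 2 — sample covariance S[i,j] = (1/(n-1)) · Σ_k (x_{k,i} - mean_i) · (x_{k,j} - mean_j), with n-1 = 4.
  S[X,X] = ((2.6)·(2.6) + (-0.4)·(-0.4) + (-1.4)·(-1.4) + (0.6)·(0.6) + (-1.4)·(-1.4)) / 4 = 11.2/4 = 2.8
  S[X,Y] = ((2.6)·(-1.6) + (-0.4)·(-2.6) + (-1.4)·(1.4) + (0.6)·(0.4) + (-1.4)·(2.4)) / 4 = -8.2/4 = -2.05
  S[X,Z] = ((2.6)·(-4) + (-0.4)·(2) + (-1.4)·(2) + (0.6)·(2) + (-1.4)·(-2)) / 4 = -10/4 = -2.5
  S[Y,Y] = ((-1.6)·(-1.6) + (-2.6)·(-2.6) + (1.4)·(1.4) + (0.4)·(0.4) + (2.4)·(2.4)) / 4 = 17.2/4 = 4.3
  S[Y,Z] = ((-1.6)·(-4) + (-2.6)·(2) + (1.4)·(2) + (0.4)·(2) + (2.4)·(-2)) / 4 = 0/4 = 0
  S[Z,Z] = ((-4)·(-4) + (2)·(2) + (2)·(2) + (2)·(2) + (-2)·(-2)) / 4 = 32/4 = 8

S is symmetric (S[j,i] = S[i,j]). Assembling:

S = [[2.8, -2.05, -2.5],
 [-2.05, 4.3, 0],
 [-2.5, 0, 8]]


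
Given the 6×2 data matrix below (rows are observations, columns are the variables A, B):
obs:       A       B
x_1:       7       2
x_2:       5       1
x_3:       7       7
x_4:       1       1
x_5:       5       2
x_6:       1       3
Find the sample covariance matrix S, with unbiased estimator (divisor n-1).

Step 1 — column means:
  mean(A) = (7 + 5 + 7 + 1 + 5 + 1) / 6 = 26/6 = 4.3333
  mean(B) = (2 + 1 + 7 + 1 + 2 + 3) / 6 = 16/6 = 2.6667

Step 2 — sample covariance S[i,j] = (1/(n-1)) · Σ_k (x_{k,i} - mean_i) · (x_{k,j} - mean_j), with n-1 = 5.
  S[A,A] = ((2.6667)·(2.6667) + (0.6667)·(0.6667) + (2.6667)·(2.6667) + (-3.3333)·(-3.3333) + (0.6667)·(0.6667) + (-3.3333)·(-3.3333)) / 5 = 37.3333/5 = 7.4667
  S[A,B] = ((2.6667)·(-0.6667) + (0.6667)·(-1.6667) + (2.6667)·(4.3333) + (-3.3333)·(-1.6667) + (0.6667)·(-0.6667) + (-3.3333)·(0.3333)) / 5 = 12.6667/5 = 2.5333
  S[B,B] = ((-0.6667)·(-0.6667) + (-1.6667)·(-1.6667) + (4.3333)·(4.3333) + (-1.6667)·(-1.6667) + (-0.6667)·(-0.6667) + (0.3333)·(0.3333)) / 5 = 25.3333/5 = 5.0667

S is symmetric (S[j,i] = S[i,j]). Assembling:

S = [[7.4667, 2.5333],
 [2.5333, 5.0667]]


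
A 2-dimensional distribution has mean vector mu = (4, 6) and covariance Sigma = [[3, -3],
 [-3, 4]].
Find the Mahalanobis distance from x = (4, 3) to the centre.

Step 1 — centre the observation: (x - mu) = (0, -3).

Step 2 — invert Sigma. det(Sigma) = 3·4 - (-3)² = 3.
  Sigma^{-1} = (1/det) · [[d, -b], [-b, a]] = [[1.3333, 1],
 [1, 1]].

Step 3 — form the quadratic (x - mu)^T · Sigma^{-1} · (x - mu):
  Sigma^{-1} · (x - mu) = (-3, -3).
  (x - mu)^T · [Sigma^{-1} · (x - mu)] = (0)·(-3) + (-3)·(-3) = 9.

Step 4 — take square root: d = √(9) ≈ 3.

d(x, mu) = √(9) ≈ 3


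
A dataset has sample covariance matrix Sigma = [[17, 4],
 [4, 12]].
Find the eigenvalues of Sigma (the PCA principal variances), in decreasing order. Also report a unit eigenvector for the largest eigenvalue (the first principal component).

Step 1 — characteristic polynomial of 2×2 Sigma:
  det(Sigma - λI) = λ² - trace · λ + det = 0.
  trace = 17 + 12 = 29, det = 17·12 - (4)² = 188.
Step 2 — discriminant:
  Δ = trace² - 4·det = 841 - 752 = 89.
Step 3 — eigenvalues:
  λ = (trace ± √Δ)/2 = (29 ± 9.434)/2,
  λ_1 = 19.217,  λ_2 = 9.783.

Step 4 — unit eigenvector for λ_1: solve (Sigma - λ_1 I)v = 0. First row:
  (17 - 19.217)·v_x + (4)·v_y = 0, i.e. (-2.217)·v_x + (4)·v_y = 0,
  so v ∝ (b, λ_1 - a) = (4, 2.217) = u.
  ||u|| = √((4)² + (2.217)²) = √(20.915) ≈ 4.5733,
  v_1 = u/||u|| ≈ (0.8746, 0.4848) (||v_1|| = 1).

λ_1 = 19.217,  λ_2 = 9.783;  v_1 ≈ (0.8746, 0.4848)
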